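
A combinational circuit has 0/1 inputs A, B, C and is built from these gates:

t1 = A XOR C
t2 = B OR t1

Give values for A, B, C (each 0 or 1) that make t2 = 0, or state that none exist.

A=1 B=0 C=1

t2 = B OR t1 must be 0, so both B = 0 and t1 = 0.
t1 = A XOR C must be 0, so A and C are equal.
Check with A=1 B=0 C=1:
t1 = A XOR C = 1 XOR 1 = 0
t2 = B OR t1 = 0 OR 0 = 0
So t2 = 0 as required.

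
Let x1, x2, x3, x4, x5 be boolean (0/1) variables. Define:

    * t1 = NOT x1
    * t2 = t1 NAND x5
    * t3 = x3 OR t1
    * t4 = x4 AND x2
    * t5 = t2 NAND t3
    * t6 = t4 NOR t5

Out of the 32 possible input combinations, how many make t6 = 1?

t6 = t4 NOR t5 must be 1, so both t4 = 0 and t5 = 0.
t4 = x4 AND x2 must be 0, so at least one of x4, x2 is 0.
Enumerating the 32 input combinations, 12 give t6 = 1 and 20 give t6 = 0.

12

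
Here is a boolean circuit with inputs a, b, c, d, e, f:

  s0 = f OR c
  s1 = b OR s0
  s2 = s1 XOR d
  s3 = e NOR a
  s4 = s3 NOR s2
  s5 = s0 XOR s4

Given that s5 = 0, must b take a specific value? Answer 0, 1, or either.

Both values of b occur among assignments with s5 = 0:
  b=0: a=0, b=0, c=0, d=0, e=0, f=0
  b=1: a=0, b=1, c=0, d=0, e=0, f=0

either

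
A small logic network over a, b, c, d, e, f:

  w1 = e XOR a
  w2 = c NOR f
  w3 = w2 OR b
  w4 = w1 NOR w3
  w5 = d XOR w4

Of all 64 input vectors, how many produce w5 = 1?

w5 = d XOR w4 must be 1, so d and w4 differ.
Enumerating the 64 input combinations, 32 give w5 = 1 and 32 give w5 = 0.

32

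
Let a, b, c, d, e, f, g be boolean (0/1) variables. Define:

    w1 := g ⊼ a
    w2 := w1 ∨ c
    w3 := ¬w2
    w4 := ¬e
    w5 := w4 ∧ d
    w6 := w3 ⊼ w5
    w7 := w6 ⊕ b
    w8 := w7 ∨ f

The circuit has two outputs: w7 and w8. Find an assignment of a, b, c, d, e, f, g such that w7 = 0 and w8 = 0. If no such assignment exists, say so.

Check with a=1, b=1, c=1, d=1, e=1, f=0, g=0:
w1 = g ⊼ a = 0 ⊼ 1 = 1
w2 = w1 ∨ c = 1 ∨ 1 = 1
w3 = ¬w2 = ¬1 = 0
w4 = ¬e = ¬1 = 0
w5 = w4 ∧ d = 0 ∧ 1 = 0
w6 = w3 ⊼ w5 = 0 ⊼ 0 = 1
w7 = w6 ⊕ b = 1 ⊕ 1 = 0
w8 = w7 ∨ f = 0 ∨ 0 = 0
So w7 = 0 and w8 = 0.

a=1, b=1, c=1, d=1, e=1, f=0, g=0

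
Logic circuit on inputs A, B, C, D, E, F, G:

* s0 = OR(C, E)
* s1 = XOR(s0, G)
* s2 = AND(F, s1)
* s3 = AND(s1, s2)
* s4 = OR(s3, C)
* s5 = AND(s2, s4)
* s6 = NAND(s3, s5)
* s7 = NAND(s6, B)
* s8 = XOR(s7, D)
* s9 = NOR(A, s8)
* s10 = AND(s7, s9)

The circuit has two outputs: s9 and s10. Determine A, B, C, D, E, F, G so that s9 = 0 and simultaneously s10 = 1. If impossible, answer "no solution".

no solution exists

Across all 128 input combinations, none give both s9 = 0 and s10 = 1.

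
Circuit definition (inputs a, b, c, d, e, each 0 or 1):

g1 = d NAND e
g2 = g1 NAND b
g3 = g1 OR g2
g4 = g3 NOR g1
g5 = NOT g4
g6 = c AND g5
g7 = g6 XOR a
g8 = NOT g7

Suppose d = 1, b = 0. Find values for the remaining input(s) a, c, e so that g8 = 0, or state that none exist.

g8 = NOT g7 must be 0, so g7 = 1.
Check with d = 1, b = 0 and a=1, c=0, e=0:
g1 = d NAND e = 1 NAND 0 = 1
g2 = g1 NAND b = 1 NAND 0 = 1
g3 = g1 OR g2 = 1 OR 1 = 1
g4 = g3 NOR g1 = 1 NOR 1 = 0
g5 = NOT g4 = NOT 0 = 1
g6 = c AND g5 = 0 AND 1 = 0
g7 = g6 XOR a = 0 XOR 1 = 1
g8 = NOT g7 = NOT 1 = 0
So g8 = 0.

a=1 c=0 e=0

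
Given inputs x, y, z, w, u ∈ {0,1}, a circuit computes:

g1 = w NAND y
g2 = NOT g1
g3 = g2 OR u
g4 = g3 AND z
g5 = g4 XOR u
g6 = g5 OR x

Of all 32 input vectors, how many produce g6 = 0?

g6 = g5 OR x must be 0, so both g5 = 0 and x = 0.
g5 = g4 XOR u must be 0, so g4 and u are equal.
Enumerating the 32 input combinations, 11 give g6 = 0 and 21 give g6 = 1.

11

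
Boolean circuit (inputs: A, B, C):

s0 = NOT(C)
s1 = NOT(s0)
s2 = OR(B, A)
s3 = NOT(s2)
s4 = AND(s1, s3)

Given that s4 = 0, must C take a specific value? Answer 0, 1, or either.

Both values of C occur among assignments with s4 = 0:
  C=0: A=0, B=0, C=0
  C=1: A=0, B=1, C=1

either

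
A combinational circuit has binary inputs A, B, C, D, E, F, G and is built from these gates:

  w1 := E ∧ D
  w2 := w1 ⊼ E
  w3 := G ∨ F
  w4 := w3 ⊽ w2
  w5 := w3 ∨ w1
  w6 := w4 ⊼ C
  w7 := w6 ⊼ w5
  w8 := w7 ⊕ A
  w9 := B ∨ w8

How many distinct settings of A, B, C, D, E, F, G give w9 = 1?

96

w9 = B ∨ w8 must be 1, so at least one of B, w8 is 1.
Enumerating the 128 input combinations, 96 give w9 = 1 and 32 give w9 = 0.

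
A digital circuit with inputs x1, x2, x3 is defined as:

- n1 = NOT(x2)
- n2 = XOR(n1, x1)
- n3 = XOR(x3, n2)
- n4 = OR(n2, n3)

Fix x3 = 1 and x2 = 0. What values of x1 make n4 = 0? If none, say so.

With x3 = 1 and x2 = 0 fixed, none of the 2 settings of x1 give n4 = 0.
For example, with x1=0:
n1 = NOT(x2) = NOT 0 = 1
n2 = XOR(n1, x1) = XOR(1, 0) = 1
n3 = XOR(x3, n2) = XOR(1, 1) = 0
n4 = OR(n2, n3) = OR(1, 0) = 1
giving n4 = 1 ≠ 0.

no solution exists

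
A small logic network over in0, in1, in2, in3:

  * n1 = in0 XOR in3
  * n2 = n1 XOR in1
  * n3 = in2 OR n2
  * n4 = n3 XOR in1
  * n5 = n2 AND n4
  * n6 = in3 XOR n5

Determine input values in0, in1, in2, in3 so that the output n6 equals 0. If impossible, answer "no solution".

in0=0, in1=1, in2=0, in3=0

n6 = in3 XOR n5 must be 0, so in3 and n5 are equal.
Check with in0=0, in1=1, in2=0, in3=0:
n1 = in0 XOR in3 = 0 XOR 0 = 0
n2 = n1 XOR in1 = 0 XOR 1 = 1
n3 = in2 OR n2 = 0 OR 1 = 1
n4 = n3 XOR in1 = 1 XOR 1 = 0
n5 = n2 AND n4 = 1 AND 0 = 0
n6 = in3 XOR n5 = 0 XOR 0 = 0
So n6 = 0 as required.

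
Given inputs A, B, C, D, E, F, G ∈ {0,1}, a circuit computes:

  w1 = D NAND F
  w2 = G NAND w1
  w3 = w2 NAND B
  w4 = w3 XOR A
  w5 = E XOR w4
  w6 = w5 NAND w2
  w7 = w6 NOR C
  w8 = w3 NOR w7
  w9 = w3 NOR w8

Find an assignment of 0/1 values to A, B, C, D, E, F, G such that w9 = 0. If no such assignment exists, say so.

A=0 B=0 C=1 D=1 E=1 F=1 G=0

Check with A=0 B=0 C=1 D=1 E=1 F=1 G=0:
w1 = D NAND F = 1 NAND 1 = 0
w2 = G NAND w1 = 0 NAND 0 = 1
w3 = w2 NAND B = 1 NAND 0 = 1
w4 = w3 XOR A = 1 XOR 0 = 1
w5 = E XOR w4 = 1 XOR 1 = 0
w6 = w5 NAND w2 = 0 NAND 1 = 1
w7 = w6 NOR C = 1 NOR 1 = 0
w8 = w3 NOR w7 = 1 NOR 0 = 0
w9 = w3 NOR w8 = 1 NOR 0 = 0
So w9 = 0 as required.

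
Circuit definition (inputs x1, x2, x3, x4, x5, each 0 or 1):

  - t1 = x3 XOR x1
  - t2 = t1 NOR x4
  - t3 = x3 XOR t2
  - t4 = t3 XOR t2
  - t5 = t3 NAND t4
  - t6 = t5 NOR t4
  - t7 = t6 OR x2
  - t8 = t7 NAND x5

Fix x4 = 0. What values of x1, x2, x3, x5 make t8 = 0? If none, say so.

t8 = t7 NAND x5 must be 0, so both t7 = 1 and x5 = 1.
t7 = t6 OR x2 must be 1, so at least one of t6, x2 is 1.
Check with x4 = 0 and x1=1, x2=1, x3=1, x5=1:
t1 = x3 XOR x1 = 1 XOR 1 = 0
t2 = t1 NOR x4 = 0 NOR 0 = 1
t3 = x3 XOR t2 = 1 XOR 1 = 0
t4 = t3 XOR t2 = 0 XOR 1 = 1
t5 = t3 NAND t4 = 0 NAND 1 = 1
t6 = t5 NOR t4 = 1 NOR 1 = 0
t7 = t6 OR x2 = 0 OR 1 = 1
t8 = t7 NAND x5 = 1 NAND 1 = 0
So t8 = 0.

x1=1, x2=1, x3=1, x5=1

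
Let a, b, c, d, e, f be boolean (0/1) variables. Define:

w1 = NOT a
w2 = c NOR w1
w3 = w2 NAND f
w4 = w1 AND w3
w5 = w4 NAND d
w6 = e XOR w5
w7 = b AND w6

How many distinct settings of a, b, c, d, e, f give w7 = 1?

w7 = b AND w6 must be 1, so both b = 1 and w6 = 1.
w6 = e XOR w5 must be 1, so e and w5 differ.
Enumerating the 64 input combinations, 16 give w7 = 1 and 48 give w7 = 0.

16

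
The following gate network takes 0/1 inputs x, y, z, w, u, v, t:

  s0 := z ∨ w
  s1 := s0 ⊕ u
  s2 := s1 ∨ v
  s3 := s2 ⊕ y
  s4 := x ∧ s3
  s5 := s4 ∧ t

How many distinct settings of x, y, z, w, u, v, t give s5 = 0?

s5 = s4 ∧ t must be 0, so at least one of s4, t is 0.
Enumerating the 128 input combinations, 112 give s5 = 0 and 16 give s5 = 1.

112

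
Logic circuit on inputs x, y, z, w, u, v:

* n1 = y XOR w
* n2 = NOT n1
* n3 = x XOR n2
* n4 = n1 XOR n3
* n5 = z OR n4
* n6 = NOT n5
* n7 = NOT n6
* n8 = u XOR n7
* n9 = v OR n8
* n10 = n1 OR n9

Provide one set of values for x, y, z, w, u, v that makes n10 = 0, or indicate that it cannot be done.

n10 = n1 OR n9 must be 0, so both n1 = 0 and n9 = 0.
Check with x=1, y=0, z=0, w=0, u=0, v=0:
n1 = y XOR w = 0 XOR 0 = 0
n2 = NOT n1 = NOT 0 = 1
n3 = x XOR n2 = 1 XOR 1 = 0
n4 = n1 XOR n3 = 0 XOR 0 = 0
n5 = z OR n4 = 0 OR 0 = 0
n6 = NOT n5 = NOT 0 = 1
n7 = NOT n6 = NOT 1 = 0
n8 = u XOR n7 = 0 XOR 0 = 0
n9 = v OR n8 = 0 OR 0 = 0
n10 = n1 OR n9 = 0 OR 0 = 0
So n10 = 0 as required.

x=1, y=0, z=0, w=0, u=0, v=0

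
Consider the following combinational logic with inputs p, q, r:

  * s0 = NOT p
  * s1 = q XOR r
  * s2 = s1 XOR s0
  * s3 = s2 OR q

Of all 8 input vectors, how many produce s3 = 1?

s3 = s2 OR q must be 1, so at least one of s2, q is 1.
Satisfying assignments:
  p=0, q=0, r=0
  p=0, q=1, r=0
  p=0, q=1, r=1
  p=1, q=0, r=1
  p=1, q=1, r=0
  p=1, q=1, r=1

6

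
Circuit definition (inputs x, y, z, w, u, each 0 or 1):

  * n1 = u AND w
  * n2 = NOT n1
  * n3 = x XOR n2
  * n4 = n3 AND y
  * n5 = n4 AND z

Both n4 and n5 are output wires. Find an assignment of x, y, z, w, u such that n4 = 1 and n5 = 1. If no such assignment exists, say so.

x=0, y=1, z=1, w=0, u=1

Check with x=0, y=1, z=1, w=0, u=1:
n1 = u AND w = 1 AND 0 = 0
n2 = NOT n1 = NOT 0 = 1
n3 = x XOR n2 = 0 XOR 1 = 1
n4 = n3 AND y = 1 AND 1 = 1
n5 = n4 AND z = 1 AND 1 = 1
So n4 = 1 and n5 = 1.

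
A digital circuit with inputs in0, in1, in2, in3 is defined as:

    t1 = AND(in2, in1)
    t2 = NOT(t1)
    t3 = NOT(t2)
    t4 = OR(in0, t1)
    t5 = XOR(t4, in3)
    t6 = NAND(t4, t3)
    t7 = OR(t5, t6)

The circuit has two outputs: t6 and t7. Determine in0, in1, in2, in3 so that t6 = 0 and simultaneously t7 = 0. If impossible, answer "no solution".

in0=1 in1=1 in2=1 in3=1

Check with in0=1 in1=1 in2=1 in3=1:
t1 = AND(in2, in1) = AND(1, 1) = 1
t2 = NOT(t1) = NOT 1 = 0
t3 = NOT(t2) = NOT 0 = 1
t4 = OR(in0, t1) = OR(1, 1) = 1
t5 = XOR(t4, in3) = XOR(1, 1) = 0
t6 = NAND(t4, t3) = NAND(1, 1) = 0
t7 = OR(t5, t6) = OR(0, 0) = 0
So t6 = 0 and t7 = 0.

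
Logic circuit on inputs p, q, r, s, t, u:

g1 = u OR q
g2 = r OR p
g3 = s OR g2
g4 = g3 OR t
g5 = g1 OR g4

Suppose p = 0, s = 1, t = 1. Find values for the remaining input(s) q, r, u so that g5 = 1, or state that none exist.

q=0, r=1, u=0

Check with p = 0, s = 1, t = 1 and q=0, r=1, u=0:
g1 = u OR q = 0 OR 0 = 0
g2 = r OR p = 1 OR 0 = 1
g3 = s OR g2 = 1 OR 1 = 1
g4 = g3 OR t = 1 OR 1 = 1
g5 = g1 OR g4 = 0 OR 1 = 1
So g5 = 1.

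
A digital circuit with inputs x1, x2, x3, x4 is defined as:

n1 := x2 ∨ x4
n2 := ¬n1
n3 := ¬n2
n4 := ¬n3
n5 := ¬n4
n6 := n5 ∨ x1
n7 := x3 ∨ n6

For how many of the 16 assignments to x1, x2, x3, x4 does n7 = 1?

n7 = x3 ∨ n6 must be 1, so at least one of x3, n6 is 1.
Enumerating the 16 input combinations, 15 give n7 = 1 and 1 give n7 = 0.

15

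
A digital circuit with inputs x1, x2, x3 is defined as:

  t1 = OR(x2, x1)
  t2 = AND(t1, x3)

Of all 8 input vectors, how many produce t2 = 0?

t2 = AND(t1, x3) must be 0, so at least one of t1, x3 is 0.
Enumerating the 8 input combinations, 5 give t2 = 0 and 3 give t2 = 1.

5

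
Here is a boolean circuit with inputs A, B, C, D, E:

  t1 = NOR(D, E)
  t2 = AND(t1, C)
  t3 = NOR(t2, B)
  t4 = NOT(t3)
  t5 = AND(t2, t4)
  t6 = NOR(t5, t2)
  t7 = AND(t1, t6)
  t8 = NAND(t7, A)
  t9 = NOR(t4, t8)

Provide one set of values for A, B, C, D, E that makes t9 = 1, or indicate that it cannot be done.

t9 = NOR(t4, t8) must be 1, so both t4 = 0 and t8 = 0.
Check with A=1, B=0, C=0, D=0, E=0:
t1 = NOR(D, E) = NOR(0, 0) = 1
t2 = AND(t1, C) = AND(1, 0) = 0
t3 = NOR(t2, B) = NOR(0, 0) = 1
t4 = NOT(t3) = NOT 1 = 0
t5 = AND(t2, t4) = AND(0, 0) = 0
t6 = NOR(t5, t2) = NOR(0, 0) = 1
t7 = AND(t1, t6) = AND(1, 1) = 1
t8 = NAND(t7, A) = NAND(1, 1) = 0
t9 = NOR(t4, t8) = NOR(0, 0) = 1
So t9 = 1 as required.

A=1, B=0, C=0, D=0, E=0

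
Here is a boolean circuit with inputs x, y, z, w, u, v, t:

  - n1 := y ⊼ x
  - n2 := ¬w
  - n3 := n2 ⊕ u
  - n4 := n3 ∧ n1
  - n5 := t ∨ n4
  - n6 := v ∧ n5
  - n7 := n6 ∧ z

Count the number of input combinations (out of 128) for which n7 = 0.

106

n7 = n6 ∧ z must be 0, so at least one of n6, z is 0.
Enumerating the 128 input combinations, 106 give n7 = 0 and 22 give n7 = 1.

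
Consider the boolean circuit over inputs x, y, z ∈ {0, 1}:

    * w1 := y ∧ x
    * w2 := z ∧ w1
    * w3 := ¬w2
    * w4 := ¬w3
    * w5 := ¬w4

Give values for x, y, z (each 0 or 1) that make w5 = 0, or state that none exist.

w5 = ¬w4 must be 0, so w4 = 1.
w4 = ¬w3 must be 1, so w3 = 0.
Check with x=1, y=1, z=1:
w1 = y ∧ x = 1 ∧ 1 = 1
w2 = z ∧ w1 = 1 ∧ 1 = 1
w3 = ¬w2 = ¬1 = 0
w4 = ¬w3 = ¬0 = 1
w5 = ¬w4 = ¬1 = 0
So w5 = 0 as required.

x=1, y=1, z=1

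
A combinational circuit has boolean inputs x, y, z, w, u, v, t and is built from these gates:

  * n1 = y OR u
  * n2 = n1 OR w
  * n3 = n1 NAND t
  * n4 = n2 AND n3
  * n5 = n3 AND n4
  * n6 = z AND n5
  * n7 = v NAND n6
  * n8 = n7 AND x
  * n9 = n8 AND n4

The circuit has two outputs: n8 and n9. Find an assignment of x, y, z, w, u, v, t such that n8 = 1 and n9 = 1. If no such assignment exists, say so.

Check with x=1 y=0 z=0 w=0 u=1 v=1 t=0:
n1 = y OR u = 0 OR 1 = 1
n2 = n1 OR w = 1 OR 0 = 1
n3 = n1 NAND t = 1 NAND 0 = 1
n4 = n2 AND n3 = 1 AND 1 = 1
n5 = n3 AND n4 = 1 AND 1 = 1
n6 = z AND n5 = 0 AND 1 = 0
n7 = v NAND n6 = 1 NAND 0 = 1
n8 = n7 AND x = 1 AND 1 = 1
n9 = n8 AND n4 = 1 AND 1 = 1
So n8 = 1 and n9 = 1.

x=1 y=0 z=0 w=0 u=1 v=1 t=0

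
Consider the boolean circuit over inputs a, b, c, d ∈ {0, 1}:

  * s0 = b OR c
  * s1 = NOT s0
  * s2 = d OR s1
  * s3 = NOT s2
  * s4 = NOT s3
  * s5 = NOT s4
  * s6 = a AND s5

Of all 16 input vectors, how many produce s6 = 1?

3

s6 = a AND s5 must be 1, so both a = 1 and s5 = 1.
s5 = NOT s4 must be 1, so s4 = 0.
Satisfying assignments:
  a=1, b=0, c=1, d=0
  a=1, b=1, c=0, d=0
  a=1, b=1, c=1, d=0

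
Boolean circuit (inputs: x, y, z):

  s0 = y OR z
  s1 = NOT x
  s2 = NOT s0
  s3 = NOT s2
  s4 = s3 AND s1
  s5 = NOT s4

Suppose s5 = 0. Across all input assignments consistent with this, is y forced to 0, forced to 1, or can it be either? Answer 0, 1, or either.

either

Both values of y occur among assignments with s5 = 0:
  y=0: x=0, y=0, z=1
  y=1: x=0, y=1, z=0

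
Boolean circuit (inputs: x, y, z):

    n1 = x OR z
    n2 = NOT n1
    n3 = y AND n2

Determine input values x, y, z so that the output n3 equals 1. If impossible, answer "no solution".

x=0, y=1, z=0

Check with x=0, y=1, z=0:
n1 = x OR z = 0 OR 0 = 0
n2 = NOT n1 = NOT 0 = 1
n3 = y AND n2 = 1 AND 1 = 1
So n3 = 1 as required.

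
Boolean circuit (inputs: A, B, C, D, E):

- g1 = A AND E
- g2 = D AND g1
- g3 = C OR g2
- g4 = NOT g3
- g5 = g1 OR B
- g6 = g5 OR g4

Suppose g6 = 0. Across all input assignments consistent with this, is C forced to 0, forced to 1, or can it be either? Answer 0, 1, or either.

1

g6 = g5 OR g4 must be 0, so both g5 = 0 and g4 = 0.
g5 = g1 OR B must be 0, so both g1 = 0 and B = 0.
g4 = NOT g3 must be 0, so g3 = 1.
Every assignment with g6 = 0 has C = 1; there are 6 such assignment(s).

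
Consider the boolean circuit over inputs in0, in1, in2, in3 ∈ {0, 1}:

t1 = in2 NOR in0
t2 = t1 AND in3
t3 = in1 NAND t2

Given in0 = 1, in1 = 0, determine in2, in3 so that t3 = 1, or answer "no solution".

Check with in0 = 1, in1 = 0 and in2=0, in3=0:
t1 = in2 NOR in0 = 0 NOR 1 = 0
t2 = t1 AND in3 = 0 AND 0 = 0
t3 = in1 NAND t2 = 0 NAND 0 = 1
So t3 = 1.

in2=0, in3=0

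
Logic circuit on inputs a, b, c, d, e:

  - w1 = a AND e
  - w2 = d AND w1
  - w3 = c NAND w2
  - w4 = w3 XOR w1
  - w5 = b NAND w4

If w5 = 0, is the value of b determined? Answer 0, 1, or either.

1

w5 = b NAND w4 must be 0, so both b = 1 and w4 = 1.
w4 = w3 XOR w1 must be 1, so w3 and w1 differ.
Every assignment with w5 = 0 has b = 1; there are 13 such assignment(s).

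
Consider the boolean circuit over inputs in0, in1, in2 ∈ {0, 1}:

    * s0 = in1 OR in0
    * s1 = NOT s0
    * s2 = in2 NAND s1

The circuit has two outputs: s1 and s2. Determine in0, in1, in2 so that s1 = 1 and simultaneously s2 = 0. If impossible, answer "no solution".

in0=0 in1=0 in2=1

Check with in0=0 in1=0 in2=1:
s0 = in1 OR in0 = 0 OR 0 = 0
s1 = NOT s0 = NOT 0 = 1
s2 = in2 NAND s1 = 1 NAND 1 = 0
So s1 = 1 and s2 = 0.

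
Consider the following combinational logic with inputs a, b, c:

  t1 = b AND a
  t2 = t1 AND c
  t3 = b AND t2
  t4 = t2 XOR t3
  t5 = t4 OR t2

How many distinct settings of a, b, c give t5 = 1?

t5 = t4 OR t2 must be 1, so at least one of t4, t2 is 1.
Satisfying assignments:
  a=1, b=1, c=1

1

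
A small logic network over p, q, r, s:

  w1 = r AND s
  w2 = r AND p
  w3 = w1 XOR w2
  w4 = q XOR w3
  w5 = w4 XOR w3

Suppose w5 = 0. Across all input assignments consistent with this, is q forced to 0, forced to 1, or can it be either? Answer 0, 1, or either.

0

w5 = w4 XOR w3 must be 0, so w4 and w3 are equal.
Every assignment with w5 = 0 has q = 0; there are 8 such assignment(s).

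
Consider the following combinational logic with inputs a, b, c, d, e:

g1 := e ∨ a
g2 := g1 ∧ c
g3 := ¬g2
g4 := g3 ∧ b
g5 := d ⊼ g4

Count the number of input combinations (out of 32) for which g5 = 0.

5

g5 = d ⊼ g4 must be 0, so both d = 1 and g4 = 1.
g4 = g3 ∧ b must be 1, so both g3 = 1 and b = 1.
g3 = ¬g2 must be 1, so g2 = 0.
Satisfying assignments:
  a=0, b=1, c=0, d=1, e=0
  a=0, b=1, c=0, d=1, e=1
  a=0, b=1, c=1, d=1, e=0
  a=1, b=1, c=0, d=1, e=0
  a=1, b=1, c=0, d=1, e=1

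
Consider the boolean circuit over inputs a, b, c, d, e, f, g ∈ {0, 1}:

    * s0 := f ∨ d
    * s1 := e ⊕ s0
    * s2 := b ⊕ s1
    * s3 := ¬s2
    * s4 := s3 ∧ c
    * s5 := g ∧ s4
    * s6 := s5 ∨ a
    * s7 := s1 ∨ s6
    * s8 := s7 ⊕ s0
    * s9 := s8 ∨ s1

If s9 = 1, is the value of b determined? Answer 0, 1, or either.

Both values of b occur among assignments with s9 = 1:
  b=0: a=0, b=0, c=0, d=0, e=0, f=1, g=0
  b=1: a=0, b=1, c=0, d=0, e=0, f=1, g=0

either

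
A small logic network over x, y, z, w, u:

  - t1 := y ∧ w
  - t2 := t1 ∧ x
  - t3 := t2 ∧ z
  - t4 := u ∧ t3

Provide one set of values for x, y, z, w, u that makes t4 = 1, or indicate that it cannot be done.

x=1 y=1 z=1 w=1 u=1

Check with x=1 y=1 z=1 w=1 u=1:
t1 = y ∧ w = 1 ∧ 1 = 1
t2 = t1 ∧ x = 1 ∧ 1 = 1
t3 = t2 ∧ z = 1 ∧ 1 = 1
t4 = u ∧ t3 = 1 ∧ 1 = 1
So t4 = 1 as required.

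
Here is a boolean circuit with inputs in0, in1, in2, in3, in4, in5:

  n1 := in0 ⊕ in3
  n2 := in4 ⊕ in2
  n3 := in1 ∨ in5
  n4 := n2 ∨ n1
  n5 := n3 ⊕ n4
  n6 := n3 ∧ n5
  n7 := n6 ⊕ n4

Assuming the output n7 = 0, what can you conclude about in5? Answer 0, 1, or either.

0

n7 = n6 ⊕ n4 must be 0, so n6 and n4 are equal.
Every assignment with n7 = 0 has in5 = 0; there are 4 such assignment(s).
  in0=0, in1=0, in2=0, in3=0, in4=0, in5=0
  in0=0, in1=0, in2=1, in3=0, in4=1, in5=0
  in0=1, in1=0, in2=0, in3=1, in4=0, in5=0
  in0=1, in1=0, in2=1, in3=1, in4=1, in5=0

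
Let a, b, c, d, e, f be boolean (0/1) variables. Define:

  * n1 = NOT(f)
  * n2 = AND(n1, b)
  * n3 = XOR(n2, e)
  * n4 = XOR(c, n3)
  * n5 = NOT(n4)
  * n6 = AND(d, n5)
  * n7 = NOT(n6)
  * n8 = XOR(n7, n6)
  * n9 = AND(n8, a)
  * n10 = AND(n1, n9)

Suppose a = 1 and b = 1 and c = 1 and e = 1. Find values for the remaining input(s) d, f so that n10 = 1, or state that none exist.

Check with a = 1 and b = 1 and c = 1 and e = 1 and d=0, f=0:
n1 = NOT(f) = NOT 0 = 1
n2 = AND(n1, b) = AND(1, 1) = 1
n3 = XOR(n2, e) = XOR(1, 1) = 0
n4 = XOR(c, n3) = XOR(1, 0) = 1
n5 = NOT(n4) = NOT 1 = 0
n6 = AND(d, n5) = AND(0, 0) = 0
n7 = NOT(n6) = NOT 0 = 1
n8 = XOR(n7, n6) = XOR(1, 0) = 1
n9 = AND(n8, a) = AND(1, 1) = 1
n10 = AND(n1, n9) = AND(1, 1) = 1
So n10 = 1.

d=0, f=0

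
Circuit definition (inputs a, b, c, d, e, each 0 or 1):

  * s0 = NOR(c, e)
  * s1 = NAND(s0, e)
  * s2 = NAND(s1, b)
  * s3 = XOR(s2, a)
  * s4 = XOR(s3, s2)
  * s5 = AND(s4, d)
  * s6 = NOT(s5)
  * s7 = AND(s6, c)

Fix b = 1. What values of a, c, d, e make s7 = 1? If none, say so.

s7 = AND(s6, c) must be 1, so both s6 = 1 and c = 1.
Check with b = 1 and a=0, c=1, d=0, e=0:
s0 = NOR(c, e) = NOR(1, 0) = 0
s1 = NAND(s0, e) = NAND(0, 0) = 1
s2 = NAND(s1, b) = NAND(1, 1) = 0
s3 = XOR(s2, a) = XOR(0, 0) = 0
s4 = XOR(s3, s2) = XOR(0, 0) = 0
s5 = AND(s4, d) = AND(0, 0) = 0
s6 = NOT(s5) = NOT 0 = 1
s7 = AND(s6, c) = AND(1, 1) = 1
So s7 = 1.

a=0, c=1, d=0, e=0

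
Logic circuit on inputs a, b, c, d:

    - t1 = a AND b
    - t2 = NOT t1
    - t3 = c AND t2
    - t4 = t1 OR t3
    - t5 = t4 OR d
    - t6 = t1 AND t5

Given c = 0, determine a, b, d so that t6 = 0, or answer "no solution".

a=0, b=0, d=1

t6 = t1 AND t5 must be 0, so at least one of t1, t5 is 0.
Check with c = 0 and a=0, b=0, d=1:
t1 = a AND b = 0 AND 0 = 0
t2 = NOT t1 = NOT 0 = 1
t3 = c AND t2 = 0 AND 1 = 0
t4 = t1 OR t3 = 0 OR 0 = 0
t5 = t4 OR d = 0 OR 1 = 1
t6 = t1 AND t5 = 0 AND 1 = 0
So t6 = 0.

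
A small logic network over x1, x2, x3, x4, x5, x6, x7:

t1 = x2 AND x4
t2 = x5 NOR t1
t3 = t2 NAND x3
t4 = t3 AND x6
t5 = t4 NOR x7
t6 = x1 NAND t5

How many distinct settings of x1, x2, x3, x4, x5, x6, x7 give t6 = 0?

t6 = x1 NAND t5 must be 0, so both x1 = 1 and t5 = 1.
Enumerating the 128 input combinations, 19 give t6 = 0 and 109 give t6 = 1.

19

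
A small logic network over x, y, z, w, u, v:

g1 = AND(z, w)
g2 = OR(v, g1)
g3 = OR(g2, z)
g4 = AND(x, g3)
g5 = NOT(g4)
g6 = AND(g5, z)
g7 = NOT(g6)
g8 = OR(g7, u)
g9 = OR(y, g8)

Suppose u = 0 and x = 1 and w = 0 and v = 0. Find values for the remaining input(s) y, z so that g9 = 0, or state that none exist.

no solution exists

With u = 0 and x = 1 and w = 0 and v = 0 fixed, none of the 4 settings of y, z give g9 = 0.
For example, with y=1, z=1:
g1 = AND(z, w) = AND(1, 0) = 0
g2 = OR(v, g1) = OR(0, 0) = 0
g3 = OR(g2, z) = OR(0, 1) = 1
g4 = AND(x, g3) = AND(1, 1) = 1
g5 = NOT(g4) = NOT 1 = 0
g6 = AND(g5, z) = AND(0, 1) = 0
g7 = NOT(g6) = NOT 0 = 1
g8 = OR(g7, u) = OR(1, 0) = 1
g9 = OR(y, g8) = OR(1, 1) = 1
giving g9 = 1 ≠ 0.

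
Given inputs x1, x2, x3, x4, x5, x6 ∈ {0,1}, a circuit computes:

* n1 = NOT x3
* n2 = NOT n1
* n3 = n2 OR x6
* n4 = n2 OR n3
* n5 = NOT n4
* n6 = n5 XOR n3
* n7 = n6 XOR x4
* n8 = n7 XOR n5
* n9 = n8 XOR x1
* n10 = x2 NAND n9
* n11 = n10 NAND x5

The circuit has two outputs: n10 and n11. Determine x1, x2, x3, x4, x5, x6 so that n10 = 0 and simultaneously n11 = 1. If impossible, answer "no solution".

Check with x1=1 x2=1 x3=1 x4=1 x5=0 x6=1:
n1 = NOT x3 = NOT 1 = 0
n2 = NOT n1 = NOT 0 = 1
n3 = n2 OR x6 = 1 OR 1 = 1
n4 = n2 OR n3 = 1 OR 1 = 1
n5 = NOT n4 = NOT 1 = 0
n6 = n5 XOR n3 = 0 XOR 1 = 1
n7 = n6 XOR x4 = 1 XOR 1 = 0
n8 = n7 XOR n5 = 0 XOR 0 = 0
n9 = n8 XOR x1 = 0 XOR 1 = 1
n10 = x2 NAND n9 = 1 NAND 1 = 0
n11 = n10 NAND x5 = 0 NAND 0 = 1
So n10 = 0 and n11 = 1.

x1=1 x2=1 x3=1 x4=1 x5=0 x6=1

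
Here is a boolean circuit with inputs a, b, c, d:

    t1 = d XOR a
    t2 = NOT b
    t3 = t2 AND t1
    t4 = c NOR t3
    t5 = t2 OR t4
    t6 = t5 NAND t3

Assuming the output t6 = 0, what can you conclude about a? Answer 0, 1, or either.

either

Both values of a occur among assignments with t6 = 0:
  a=0: a=0, b=0, c=0, d=1
  a=1: a=1, b=0, c=0, d=0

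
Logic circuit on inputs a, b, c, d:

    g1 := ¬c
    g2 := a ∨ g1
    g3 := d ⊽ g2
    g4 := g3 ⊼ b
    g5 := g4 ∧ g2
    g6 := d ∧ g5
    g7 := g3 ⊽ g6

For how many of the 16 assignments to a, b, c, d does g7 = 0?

8

g7 = g3 ⊽ g6 must be 0, so at least one of g3, g6 is 1.
Enumerating the 16 input combinations, 8 give g7 = 0 and 8 give g7 = 1.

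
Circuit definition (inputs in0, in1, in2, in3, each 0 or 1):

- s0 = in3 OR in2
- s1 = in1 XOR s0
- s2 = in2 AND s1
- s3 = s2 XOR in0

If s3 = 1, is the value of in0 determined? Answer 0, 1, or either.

Both values of in0 occur among assignments with s3 = 1:
  in0=0: in0=0, in1=0, in2=1, in3=0
  in0=1: in0=1, in1=0, in2=0, in3=0

either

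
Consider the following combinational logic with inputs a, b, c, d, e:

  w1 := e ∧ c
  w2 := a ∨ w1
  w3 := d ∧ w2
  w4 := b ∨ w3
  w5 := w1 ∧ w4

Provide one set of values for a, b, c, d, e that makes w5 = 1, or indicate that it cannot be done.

Check with a=1, b=1, c=1, d=0, e=1:
w1 = e ∧ c = 1 ∧ 1 = 1
w2 = a ∨ w1 = 1 ∨ 1 = 1
w3 = d ∧ w2 = 0 ∧ 1 = 0
w4 = b ∨ w3 = 1 ∨ 0 = 1
w5 = w1 ∧ w4 = 1 ∧ 1 = 1
So w5 = 1 as required.

a=1, b=1, c=1, d=0, e=1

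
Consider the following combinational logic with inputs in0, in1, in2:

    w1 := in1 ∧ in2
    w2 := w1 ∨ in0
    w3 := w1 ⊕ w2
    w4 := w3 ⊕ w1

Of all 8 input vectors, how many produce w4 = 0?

3

w4 = w3 ⊕ w1 must be 0, so w3 and w1 are equal.
Enumerating the 8 input combinations, 3 give w4 = 0 and 5 give w4 = 1.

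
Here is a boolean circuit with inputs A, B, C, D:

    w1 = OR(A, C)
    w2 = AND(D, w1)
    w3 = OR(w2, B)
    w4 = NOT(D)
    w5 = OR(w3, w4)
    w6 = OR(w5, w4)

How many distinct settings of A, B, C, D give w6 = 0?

1

w6 = OR(w5, w4) must be 0, so both w5 = 0 and w4 = 0.
Satisfying assignments:
  A=0, B=0, C=0, D=1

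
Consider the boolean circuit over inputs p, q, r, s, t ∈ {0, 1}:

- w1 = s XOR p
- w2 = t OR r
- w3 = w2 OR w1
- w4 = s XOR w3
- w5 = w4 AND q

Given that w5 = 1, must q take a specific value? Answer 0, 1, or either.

w5 = w4 AND q must be 1, so both w4 = 1 and q = 1.
w4 = s XOR w3 must be 1, so s and w3 differ.
Every assignment with w5 = 1 has q = 1; there are 8 such assignment(s).

1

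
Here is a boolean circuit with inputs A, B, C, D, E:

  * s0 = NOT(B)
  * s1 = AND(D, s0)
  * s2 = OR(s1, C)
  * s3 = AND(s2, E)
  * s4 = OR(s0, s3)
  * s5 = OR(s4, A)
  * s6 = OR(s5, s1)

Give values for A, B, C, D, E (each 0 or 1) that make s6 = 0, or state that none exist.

A=0 B=1 C=1 D=1 E=0

s6 = OR(s5, s1) must be 0, so both s5 = 0 and s1 = 0.
s5 = OR(s4, A) must be 0, so both s4 = 0 and A = 0.
Check with A=0 B=1 C=1 D=1 E=0:
s0 = NOT(B) = NOT 1 = 0
s1 = AND(D, s0) = AND(1, 0) = 0
s2 = OR(s1, C) = OR(0, 1) = 1
s3 = AND(s2, E) = AND(1, 0) = 0
s4 = OR(s0, s3) = OR(0, 0) = 0
s5 = OR(s4, A) = OR(0, 0) = 0
s6 = OR(s5, s1) = OR(0, 0) = 0
So s6 = 0 as required.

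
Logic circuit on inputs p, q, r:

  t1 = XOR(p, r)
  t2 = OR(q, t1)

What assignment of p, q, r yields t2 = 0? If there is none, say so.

t2 = OR(q, t1) must be 0, so both q = 0 and t1 = 0.
Check with p=0, q=0, r=0:
t1 = XOR(p, r) = XOR(0, 0) = 0
t2 = OR(q, t1) = OR(0, 0) = 0
So t2 = 0 as required.

p=0, q=0, r=0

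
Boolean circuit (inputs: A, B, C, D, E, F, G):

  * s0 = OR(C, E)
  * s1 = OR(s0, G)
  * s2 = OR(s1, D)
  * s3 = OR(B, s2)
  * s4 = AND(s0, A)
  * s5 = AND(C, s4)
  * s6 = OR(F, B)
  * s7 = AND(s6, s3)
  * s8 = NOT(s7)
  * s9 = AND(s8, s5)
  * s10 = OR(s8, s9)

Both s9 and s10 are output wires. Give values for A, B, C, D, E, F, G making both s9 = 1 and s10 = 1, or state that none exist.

Check with A=1, B=0, C=1, D=0, E=0, F=0, G=1:
s0 = OR(C, E) = OR(1, 0) = 1
s1 = OR(s0, G) = OR(1, 1) = 1
s2 = OR(s1, D) = OR(1, 0) = 1
s3 = OR(B, s2) = OR(0, 1) = 1
s4 = AND(s0, A) = AND(1, 1) = 1
s5 = AND(C, s4) = AND(1, 1) = 1
s6 = OR(F, B) = OR(0, 0) = 0
s7 = AND(s6, s3) = AND(0, 1) = 0
s8 = NOT(s7) = NOT 0 = 1
s9 = AND(s8, s5) = AND(1, 1) = 1
s10 = OR(s8, s9) = OR(1, 1) = 1
So s9 = 1 and s10 = 1.

A=1, B=0, C=1, D=0, E=0, F=0, G=1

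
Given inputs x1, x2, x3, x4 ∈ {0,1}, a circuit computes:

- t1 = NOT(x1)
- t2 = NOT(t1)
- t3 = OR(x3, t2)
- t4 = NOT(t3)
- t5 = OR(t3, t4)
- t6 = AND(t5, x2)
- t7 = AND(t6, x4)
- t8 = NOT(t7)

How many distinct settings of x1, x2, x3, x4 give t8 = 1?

12

t8 = NOT(t7) must be 1, so t7 = 0.
t7 = AND(t6, x4) must be 0, so at least one of t6, x4 is 0.
Enumerating the 16 input combinations, 12 give t8 = 1 and 4 give t8 = 0.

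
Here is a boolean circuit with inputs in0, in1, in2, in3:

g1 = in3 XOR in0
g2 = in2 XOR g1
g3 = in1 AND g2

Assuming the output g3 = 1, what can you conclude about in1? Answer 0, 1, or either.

1

g3 = in1 AND g2 must be 1, so both in1 = 1 and g2 = 1.
Every assignment with g3 = 1 has in1 = 1; there are 4 such assignment(s).
  in0=0, in1=1, in2=0, in3=1
  in0=0, in1=1, in2=1, in3=0
  in0=1, in1=1, in2=0, in3=0
  in0=1, in1=1, in2=1, in3=1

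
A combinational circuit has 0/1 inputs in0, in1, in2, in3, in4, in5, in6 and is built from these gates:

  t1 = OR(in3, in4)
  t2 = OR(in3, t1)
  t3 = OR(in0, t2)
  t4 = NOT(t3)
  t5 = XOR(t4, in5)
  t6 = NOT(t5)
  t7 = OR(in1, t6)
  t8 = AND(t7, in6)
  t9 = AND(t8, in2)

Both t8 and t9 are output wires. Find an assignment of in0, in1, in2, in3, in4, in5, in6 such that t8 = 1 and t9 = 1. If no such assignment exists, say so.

in0=0, in1=0, in2=1, in3=1, in4=0, in5=0, in6=1

Check with in0=0, in1=0, in2=1, in3=1, in4=0, in5=0, in6=1:
t1 = OR(in3, in4) = OR(1, 0) = 1
t2 = OR(in3, t1) = OR(1, 1) = 1
t3 = OR(in0, t2) = OR(0, 1) = 1
t4 = NOT(t3) = NOT 1 = 0
t5 = XOR(t4, in5) = XOR(0, 0) = 0
t6 = NOT(t5) = NOT 0 = 1
t7 = OR(in1, t6) = OR(0, 1) = 1
t8 = AND(t7, in6) = AND(1, 1) = 1
t9 = AND(t8, in2) = AND(1, 1) = 1
So t8 = 1 and t9 = 1.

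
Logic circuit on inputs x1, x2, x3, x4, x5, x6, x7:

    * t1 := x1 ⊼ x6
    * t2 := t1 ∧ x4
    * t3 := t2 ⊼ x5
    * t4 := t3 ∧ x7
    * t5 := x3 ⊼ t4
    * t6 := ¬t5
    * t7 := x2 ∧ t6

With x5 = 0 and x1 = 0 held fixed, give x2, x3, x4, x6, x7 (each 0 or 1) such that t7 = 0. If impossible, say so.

x2=1, x3=1, x4=0, x6=1, x7=0

t7 = x2 ∧ t6 must be 0, so at least one of x2, t6 is 0.
Check with x5 = 0 and x1 = 0 and x2=1, x3=1, x4=0, x6=1, x7=0:
t1 = x1 ⊼ x6 = 0 ⊼ 1 = 1
t2 = t1 ∧ x4 = 1 ∧ 0 = 0
t3 = t2 ⊼ x5 = 0 ⊼ 0 = 1
t4 = t3 ∧ x7 = 1 ∧ 0 = 0
t5 = x3 ⊼ t4 = 1 ⊼ 0 = 1
t6 = ¬t5 = ¬1 = 0
t7 = x2 ∧ t6 = 1 ∧ 0 = 0
So t7 = 0.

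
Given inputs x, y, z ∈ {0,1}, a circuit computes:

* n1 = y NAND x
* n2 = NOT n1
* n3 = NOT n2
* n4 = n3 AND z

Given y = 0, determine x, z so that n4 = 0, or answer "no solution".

x=0, z=0

n4 = n3 AND z must be 0, so at least one of n3, z is 0.
Check with y = 0 and x=0, z=0:
n1 = y NAND x = 0 NAND 0 = 1
n2 = NOT n1 = NOT 1 = 0
n3 = NOT n2 = NOT 0 = 1
n4 = n3 AND z = 1 AND 0 = 0
So n4 = 0.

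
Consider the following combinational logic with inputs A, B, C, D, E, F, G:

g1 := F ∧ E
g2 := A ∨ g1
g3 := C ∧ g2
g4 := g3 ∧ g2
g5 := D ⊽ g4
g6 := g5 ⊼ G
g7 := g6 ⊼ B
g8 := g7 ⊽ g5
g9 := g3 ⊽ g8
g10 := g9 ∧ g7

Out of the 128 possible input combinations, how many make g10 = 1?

55

g10 = g9 ∧ g7 must be 1, so both g9 = 1 and g7 = 1.
g9 = g3 ⊽ g8 must be 1, so both g3 = 0 and g8 = 0.
g7 = g6 ⊼ B must be 1, so at least one of g6, B is 0.
Enumerating the 128 input combinations, 55 give g10 = 1 and 73 give g10 = 0.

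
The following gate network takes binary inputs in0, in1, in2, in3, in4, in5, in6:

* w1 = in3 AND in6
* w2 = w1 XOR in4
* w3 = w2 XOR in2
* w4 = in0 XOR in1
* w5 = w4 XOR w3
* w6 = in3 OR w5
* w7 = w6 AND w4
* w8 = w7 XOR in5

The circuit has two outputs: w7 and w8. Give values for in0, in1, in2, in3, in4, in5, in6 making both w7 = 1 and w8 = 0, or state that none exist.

Check with in0=1 in1=0 in2=0 in3=1 in4=0 in5=1 in6=0:
w1 = in3 AND in6 = 1 AND 0 = 0
w2 = w1 XOR in4 = 0 XOR 0 = 0
w3 = w2 XOR in2 = 0 XOR 0 = 0
w4 = in0 XOR in1 = 1 XOR 0 = 1
w5 = w4 XOR w3 = 1 XOR 0 = 1
w6 = in3 OR w5 = 1 OR 1 = 1
w7 = w6 AND w4 = 1 AND 1 = 1
w8 = w7 XOR in5 = 1 XOR 1 = 0
So w7 = 1 and w8 = 0.

in0=1 in1=0 in2=0 in3=1 in4=0 in5=1 in6=0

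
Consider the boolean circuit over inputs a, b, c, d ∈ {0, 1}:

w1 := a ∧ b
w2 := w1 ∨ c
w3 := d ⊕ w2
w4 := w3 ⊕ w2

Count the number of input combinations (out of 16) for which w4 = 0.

w4 = w3 ⊕ w2 must be 0, so w3 and w2 are equal.
Enumerating the 16 input combinations, 8 give w4 = 0 and 8 give w4 = 1.

8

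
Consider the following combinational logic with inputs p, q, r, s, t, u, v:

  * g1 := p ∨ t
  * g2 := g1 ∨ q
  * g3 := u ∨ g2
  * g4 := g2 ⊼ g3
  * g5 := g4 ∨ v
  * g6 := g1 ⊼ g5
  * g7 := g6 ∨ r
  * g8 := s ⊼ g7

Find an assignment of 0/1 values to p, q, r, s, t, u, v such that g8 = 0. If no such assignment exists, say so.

p=0, q=0, r=1, s=1, t=1, u=1, v=1

g8 = s ⊼ g7 must be 0, so both s = 1 and g7 = 1.
Check with p=0, q=0, r=1, s=1, t=1, u=1, v=1:
g1 = p ∨ t = 0 ∨ 1 = 1
g2 = g1 ∨ q = 1 ∨ 0 = 1
g3 = u ∨ g2 = 1 ∨ 1 = 1
g4 = g2 ⊼ g3 = 1 ⊼ 1 = 0
g5 = g4 ∨ v = 0 ∨ 1 = 1
g6 = g1 ⊼ g5 = 1 ⊼ 1 = 0
g7 = g6 ∨ r = 0 ∨ 1 = 1
g8 = s ⊼ g7 = 1 ⊼ 1 = 0
So g8 = 0 as required.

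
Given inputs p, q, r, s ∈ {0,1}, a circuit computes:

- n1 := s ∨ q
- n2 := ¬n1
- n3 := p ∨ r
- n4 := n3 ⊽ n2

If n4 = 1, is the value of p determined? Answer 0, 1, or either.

n4 = n3 ⊽ n2 must be 1, so both n3 = 0 and n2 = 0.
n3 = p ∨ r must be 0, so both p = 0 and r = 0.
n2 = ¬n1 must be 0, so n1 = 1.
Every assignment with n4 = 1 has p = 0; there are 3 such assignment(s).
  p=0, q=0, r=0, s=1
  p=0, q=1, r=0, s=0
  p=0, q=1, r=0, s=1

0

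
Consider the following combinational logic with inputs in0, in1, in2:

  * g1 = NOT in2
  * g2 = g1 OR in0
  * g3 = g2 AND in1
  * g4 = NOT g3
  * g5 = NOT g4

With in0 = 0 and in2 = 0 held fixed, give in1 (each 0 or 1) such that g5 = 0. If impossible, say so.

in1=0

g5 = NOT g4 must be 0, so g4 = 1.
g4 = NOT g3 must be 1, so g3 = 0.
Check with in0 = 0 and in2 = 0 and in1=0:
g1 = NOT in2 = NOT 0 = 1
g2 = g1 OR in0 = 1 OR 0 = 1
g3 = g2 AND in1 = 1 AND 0 = 0
g4 = NOT g3 = NOT 0 = 1
g5 = NOT g4 = NOT 1 = 0
So g5 = 0.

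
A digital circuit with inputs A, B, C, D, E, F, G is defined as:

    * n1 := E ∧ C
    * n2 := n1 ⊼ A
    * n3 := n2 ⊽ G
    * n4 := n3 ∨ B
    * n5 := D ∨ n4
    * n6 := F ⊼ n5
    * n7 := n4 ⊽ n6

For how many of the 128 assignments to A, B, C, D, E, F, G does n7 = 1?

15

n7 = n4 ⊽ n6 must be 1, so both n4 = 0 and n6 = 0.
n4 = n3 ∨ B must be 0, so both n3 = 0 and B = 0.
n6 = F ⊼ n5 must be 0, so both F = 1 and n5 = 1.
Enumerating the 128 input combinations, 15 give n7 = 1 and 113 give n7 = 0.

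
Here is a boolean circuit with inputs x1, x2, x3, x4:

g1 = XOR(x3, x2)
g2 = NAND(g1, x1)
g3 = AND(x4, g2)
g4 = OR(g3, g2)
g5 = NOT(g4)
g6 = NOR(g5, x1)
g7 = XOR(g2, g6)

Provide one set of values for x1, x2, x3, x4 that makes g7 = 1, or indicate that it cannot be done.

x1=1, x2=0, x3=0, x4=0

g7 = XOR(g2, g6) must be 1, so g2 and g6 differ.
Check with x1=1, x2=0, x3=0, x4=0:
g1 = XOR(x3, x2) = XOR(0, 0) = 0
g2 = NAND(g1, x1) = NAND(0, 1) = 1
g3 = AND(x4, g2) = AND(0, 1) = 0
g4 = OR(g3, g2) = OR(0, 1) = 1
g5 = NOT(g4) = NOT 1 = 0
g6 = NOR(g5, x1) = NOR(0, 1) = 0
g7 = XOR(g2, g6) = XOR(1, 0) = 1
So g7 = 1 as required.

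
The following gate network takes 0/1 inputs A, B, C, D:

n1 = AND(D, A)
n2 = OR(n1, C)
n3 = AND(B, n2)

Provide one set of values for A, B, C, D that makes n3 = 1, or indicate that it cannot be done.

A=1, B=1, C=1, D=0

n3 = AND(B, n2) must be 1, so both B = 1 and n2 = 1.
n2 = OR(n1, C) must be 1, so at least one of n1, C is 1.
Check with A=1, B=1, C=1, D=0:
n1 = AND(D, A) = AND(0, 1) = 0
n2 = OR(n1, C) = OR(0, 1) = 1
n3 = AND(B, n2) = AND(1, 1) = 1
So n3 = 1 as required.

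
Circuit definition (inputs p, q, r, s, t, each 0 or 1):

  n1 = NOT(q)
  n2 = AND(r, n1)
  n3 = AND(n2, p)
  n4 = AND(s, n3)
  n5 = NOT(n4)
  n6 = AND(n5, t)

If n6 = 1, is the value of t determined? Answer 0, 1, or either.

n6 = AND(n5, t) must be 1, so both n5 = 1 and t = 1.
n5 = NOT(n4) must be 1, so n4 = 0.
Every assignment with n6 = 1 has t = 1; there are 15 such assignment(s).

1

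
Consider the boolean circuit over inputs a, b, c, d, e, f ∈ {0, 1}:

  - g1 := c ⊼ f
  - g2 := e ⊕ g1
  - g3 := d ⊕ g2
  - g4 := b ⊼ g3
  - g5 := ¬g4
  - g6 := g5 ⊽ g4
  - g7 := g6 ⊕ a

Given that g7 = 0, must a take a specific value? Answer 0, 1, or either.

0

g7 = g6 ⊕ a must be 0, so g6 and a are equal.
Every assignment with g7 = 0 has a = 0; there are 32 such assignment(s).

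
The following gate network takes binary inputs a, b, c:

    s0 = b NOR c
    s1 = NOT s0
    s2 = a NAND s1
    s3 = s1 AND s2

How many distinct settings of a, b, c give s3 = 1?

3

s3 = s1 AND s2 must be 1, so both s1 = 1 and s2 = 1.
s1 = NOT s0 must be 1, so s0 = 0.
Satisfying assignments:
  a=0, b=0, c=1
  a=0, b=1, c=0
  a=0, b=1, c=1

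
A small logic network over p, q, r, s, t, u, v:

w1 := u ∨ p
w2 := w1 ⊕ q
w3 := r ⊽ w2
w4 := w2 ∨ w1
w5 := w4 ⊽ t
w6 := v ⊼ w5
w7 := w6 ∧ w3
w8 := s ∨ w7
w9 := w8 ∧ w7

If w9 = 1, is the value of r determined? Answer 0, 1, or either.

0

w9 = w8 ∧ w7 must be 1, so both w8 = 1 and w7 = 1.
w8 = s ∨ w7 must be 1, so at least one of s, w7 is 1.
Every assignment with w9 = 1 has r = 0; there are 30 such assignment(s).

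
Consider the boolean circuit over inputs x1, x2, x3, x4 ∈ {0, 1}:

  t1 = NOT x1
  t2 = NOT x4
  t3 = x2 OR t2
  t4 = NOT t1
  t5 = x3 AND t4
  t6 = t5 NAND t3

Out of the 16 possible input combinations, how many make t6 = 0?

t6 = t5 NAND t3 must be 0, so both t5 = 1 and t3 = 1.
Enumerating the 16 input combinations, 3 give t6 = 0 and 13 give t6 = 1.

3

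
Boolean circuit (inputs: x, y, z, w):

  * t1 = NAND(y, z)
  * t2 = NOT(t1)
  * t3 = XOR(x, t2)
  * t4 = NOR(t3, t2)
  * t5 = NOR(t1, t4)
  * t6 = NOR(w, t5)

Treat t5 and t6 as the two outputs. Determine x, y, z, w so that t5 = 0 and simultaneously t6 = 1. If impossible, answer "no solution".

Check with x=0, y=0, z=1, w=0:
t1 = NAND(y, z) = NAND(0, 1) = 1
t2 = NOT(t1) = NOT 1 = 0
t3 = XOR(x, t2) = XOR(0, 0) = 0
t4 = NOR(t3, t2) = NOR(0, 0) = 1
t5 = NOR(t1, t4) = NOR(1, 1) = 0
t6 = NOR(w, t5) = NOR(0, 0) = 1
So t5 = 0 and t6 = 1.

x=0, y=0, z=1, w=0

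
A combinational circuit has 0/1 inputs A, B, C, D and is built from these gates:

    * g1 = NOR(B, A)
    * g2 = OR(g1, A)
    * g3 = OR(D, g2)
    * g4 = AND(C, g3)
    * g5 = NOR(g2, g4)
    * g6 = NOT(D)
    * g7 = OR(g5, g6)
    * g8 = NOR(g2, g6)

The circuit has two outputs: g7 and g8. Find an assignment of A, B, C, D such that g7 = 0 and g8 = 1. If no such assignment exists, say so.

A=0, B=1, C=1, D=1

Check with A=0, B=1, C=1, D=1:
g1 = NOR(B, A) = NOR(1, 0) = 0
g2 = OR(g1, A) = OR(0, 0) = 0
g3 = OR(D, g2) = OR(1, 0) = 1
g4 = AND(C, g3) = AND(1, 1) = 1
g5 = NOR(g2, g4) = NOR(0, 1) = 0
g6 = NOT(D) = NOT 1 = 0
g7 = OR(g5, g6) = OR(0, 0) = 0
g8 = NOR(g2, g6) = NOR(0, 0) = 1
So g7 = 0 and g8 = 1.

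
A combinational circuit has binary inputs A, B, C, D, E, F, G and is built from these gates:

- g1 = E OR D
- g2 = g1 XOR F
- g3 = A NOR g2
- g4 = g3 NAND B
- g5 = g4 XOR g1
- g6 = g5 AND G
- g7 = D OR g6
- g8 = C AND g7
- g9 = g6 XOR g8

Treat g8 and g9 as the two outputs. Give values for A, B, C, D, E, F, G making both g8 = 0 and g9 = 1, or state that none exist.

Check with A=1, B=0, C=0, D=0, E=0, F=1, G=1:
g1 = E OR D = 0 OR 0 = 0
g2 = g1 XOR F = 0 XOR 1 = 1
g3 = A NOR g2 = 1 NOR 1 = 0
g4 = g3 NAND B = 0 NAND 0 = 1
g5 = g4 XOR g1 = 1 XOR 0 = 1
g6 = g5 AND G = 1 AND 1 = 1
g7 = D OR g6 = 0 OR 1 = 1
g8 = C AND g7 = 0 AND 1 = 0
g9 = g6 XOR g8 = 1 XOR 0 = 1
So g8 = 0 and g9 = 1.

A=1, B=0, C=0, D=0, E=0, F=1, G=1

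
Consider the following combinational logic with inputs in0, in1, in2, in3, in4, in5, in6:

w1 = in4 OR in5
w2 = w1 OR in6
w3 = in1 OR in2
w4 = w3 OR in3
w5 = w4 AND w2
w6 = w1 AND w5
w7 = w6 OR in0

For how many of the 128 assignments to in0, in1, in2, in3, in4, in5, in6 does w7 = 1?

106

w7 = w6 OR in0 must be 1, so at least one of w6, in0 is 1.
Enumerating the 128 input combinations, 106 give w7 = 1 and 22 give w7 = 0.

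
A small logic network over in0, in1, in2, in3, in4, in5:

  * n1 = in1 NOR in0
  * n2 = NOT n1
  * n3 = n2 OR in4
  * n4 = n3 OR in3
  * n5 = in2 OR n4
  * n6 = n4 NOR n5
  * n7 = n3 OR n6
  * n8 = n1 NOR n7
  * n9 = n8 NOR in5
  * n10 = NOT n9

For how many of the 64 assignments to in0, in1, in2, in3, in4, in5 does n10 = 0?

n10 = NOT n9 must be 0, so n9 = 1.
n9 = n8 NOR in5 must be 1, so both n8 = 0 and in5 = 0.
Enumerating the 64 input combinations, 32 give n10 = 0 and 32 give n10 = 1.

32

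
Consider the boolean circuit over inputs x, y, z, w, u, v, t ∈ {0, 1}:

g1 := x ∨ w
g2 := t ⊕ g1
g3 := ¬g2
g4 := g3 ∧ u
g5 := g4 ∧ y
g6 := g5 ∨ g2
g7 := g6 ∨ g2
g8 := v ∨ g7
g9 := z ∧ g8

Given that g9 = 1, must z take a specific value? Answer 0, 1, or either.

g9 = z ∧ g8 must be 1, so both z = 1 and g8 = 1.
g8 = v ∨ g7 must be 1, so at least one of v, g7 is 1.
Every assignment with g9 = 1 has z = 1; there are 52 such assignment(s).

1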